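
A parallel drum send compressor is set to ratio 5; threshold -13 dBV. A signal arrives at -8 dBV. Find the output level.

The input is 5 dB above the -13 dBV threshold.
At 5:1 the overshoot is divided by 5, leaving 1 dB above threshold.
That puts the output at -12 dBV.

-12 dBV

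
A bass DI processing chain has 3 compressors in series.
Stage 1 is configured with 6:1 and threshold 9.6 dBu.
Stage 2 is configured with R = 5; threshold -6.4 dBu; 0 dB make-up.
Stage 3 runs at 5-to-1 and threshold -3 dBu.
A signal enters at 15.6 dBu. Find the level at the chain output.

-3 dBu

Stage 1: 15.6 dBu is 6 dB over 9.6 dBu; at 6:1 that becomes 1 dB over, giving 10.6 dBu.
Stage 2: 17 dB above -6.4 dBu, reduced 5:1 to 3.4 dB above → -3 dBu.
Stage 3: below threshold (-3 ≤ -3); passes unchanged; output -3 dBu.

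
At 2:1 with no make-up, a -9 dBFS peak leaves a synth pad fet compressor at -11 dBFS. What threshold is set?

-13 dBFS

Let T be the threshold. Output overshoot = (input overshoot)/R, so -11 − T = (-9 − T)/2.
2·(-11 − T) = -9 − T → 1·T = -22 − (-9) = -13.
T = -13/1 = -13 dBFS.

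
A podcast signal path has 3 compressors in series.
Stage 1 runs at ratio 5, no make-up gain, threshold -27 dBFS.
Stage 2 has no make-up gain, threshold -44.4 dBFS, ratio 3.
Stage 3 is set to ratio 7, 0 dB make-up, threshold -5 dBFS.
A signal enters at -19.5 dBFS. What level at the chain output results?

-38.1 dBFS

Stage 1: -19.5 dBFS is 7.5 dB over -27 dBFS; at 5:1 that becomes 1.5 dB over, giving -25.5 dBFS.
Stage 2: -25.5 dBFS is 18.9 dB over -44.4 dBFS; at 3:1 that becomes 6.3 dB over, giving -38.1 dBFS.
Stage 3: below threshold (-38.1 ≤ -5); passes unchanged; output -38.1 dBFS.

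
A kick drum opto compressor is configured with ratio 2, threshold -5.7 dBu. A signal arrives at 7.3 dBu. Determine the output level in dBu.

0.8 dBu

The input is 13 dB above the -5.7 dBu threshold.
At 2:1 the overshoot is divided by 2, leaving 6.5 dB above threshold.
So the level is -5.7 + 6.5 = 0.8 dBu.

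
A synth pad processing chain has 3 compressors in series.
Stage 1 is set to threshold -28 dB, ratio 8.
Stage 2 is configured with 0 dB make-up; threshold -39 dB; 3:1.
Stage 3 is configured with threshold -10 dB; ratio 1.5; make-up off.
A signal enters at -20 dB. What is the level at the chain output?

-35 dB

Stage 1: -20 dB is 8 dB over -28 dB; at 8:1 that becomes 1 dB over, giving -27 dB.
Stage 2: overshoot 12 dB → 12/3 = 4 dB → -35 dB.
Stage 3: below threshold (-35 ≤ -10); passes unchanged; output -35 dB.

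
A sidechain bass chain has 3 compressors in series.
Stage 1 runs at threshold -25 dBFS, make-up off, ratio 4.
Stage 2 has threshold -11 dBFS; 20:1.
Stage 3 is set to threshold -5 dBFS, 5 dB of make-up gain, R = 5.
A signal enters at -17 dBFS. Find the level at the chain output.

Stage 1: -17 dBFS is 8 dB over -25 dBFS; at 4:1 that becomes 2 dB over, giving -23 dBFS.
Stage 2: -23 dBFS is at or below the -11 dBFS threshold — no compression; output -23 dBFS.
Stage 3: below threshold (-23 ≤ -5); passes unchanged; make-up brings it to -18 dBFS.

-18 dBFS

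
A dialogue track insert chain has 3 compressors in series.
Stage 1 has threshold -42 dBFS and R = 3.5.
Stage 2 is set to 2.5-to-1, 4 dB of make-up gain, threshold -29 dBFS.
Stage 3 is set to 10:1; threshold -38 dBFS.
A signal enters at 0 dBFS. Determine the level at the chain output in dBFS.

-36.8 dBFS

Stage 1: overshoot 42 dB → 42/3.5 = 12 dB → -30 dBFS.
Stage 2: -30 dBFS ≤ -29 dBFS, so stage 2 doesn't engage; make-up brings it to -26 dBFS.
Stage 3: overshoot 12 dB → 12/10 = 1.2 dB → -36.8 dBFS.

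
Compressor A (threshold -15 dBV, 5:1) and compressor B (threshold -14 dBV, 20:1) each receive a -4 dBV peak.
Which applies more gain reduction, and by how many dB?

A: overshoot 11 dB → output overshoot 2.2 dB → GR 8.8 dB.
B: overshoot 10 dB → output overshoot 0.5 dB → GR 9.5 dB.
B reduces 0.7 dB more.

B, by 0.7 dB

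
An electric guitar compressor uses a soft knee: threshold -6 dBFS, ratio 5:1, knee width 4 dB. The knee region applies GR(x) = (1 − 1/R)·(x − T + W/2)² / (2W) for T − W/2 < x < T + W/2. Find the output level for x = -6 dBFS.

-6.4 dBFS

x − T + W/2 = -6 − (-6) + 2 = 2.
GR = (1 − 1/5) × 2² / 8 = 0.8 × 4 / 8 = 0.4 dB.
Output = -6 − 0.4 = -6.4 dBFS.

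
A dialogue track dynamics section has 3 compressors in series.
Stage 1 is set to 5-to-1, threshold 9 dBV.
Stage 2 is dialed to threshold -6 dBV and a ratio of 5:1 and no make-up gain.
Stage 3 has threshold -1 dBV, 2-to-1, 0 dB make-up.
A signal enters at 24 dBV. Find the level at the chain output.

-2.4 dBV

Stage 1: 24 dBV is 15 dB over 9 dBV; at 5:1 that becomes 3 dB over, giving 12 dBV.
Stage 2: 18 dB above -6 dBV, reduced 5:1 to 3.6 dB above → -2.4 dBV.
Stage 3: -2.4 dBV is at or below the -1 dBV threshold — no compression; output -2.4 dBV.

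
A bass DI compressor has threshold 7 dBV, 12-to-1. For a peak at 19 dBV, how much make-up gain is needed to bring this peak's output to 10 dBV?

Overshoot 12 dB → 12/12 = 1 dB after compression, so the compressed level is 7 + 1 = 8 dBV.
Make-up = target − compressed = 10 − 8 = 2 dB.

2 dB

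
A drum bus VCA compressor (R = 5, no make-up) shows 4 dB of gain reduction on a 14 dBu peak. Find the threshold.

Input is 5 dB above T (since output overshoot × R = input overshoot: (10 − T)·5 = 14 − T gives T = 9 dBu).
Check: 9 + (14 − 9)/5 = 9 + 1 = 10 dBu. ✓

9 dBu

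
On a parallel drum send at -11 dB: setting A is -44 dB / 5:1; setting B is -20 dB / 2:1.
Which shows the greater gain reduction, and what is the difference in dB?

A, by 21.9 dB

A: 33 dB over, compressed to 6.6 dB over, so 26.4 dB of GR.
B: 9 dB over, compressed to 4.5 dB over, so 4.5 dB of GR.
A reduces 21.9 dB more.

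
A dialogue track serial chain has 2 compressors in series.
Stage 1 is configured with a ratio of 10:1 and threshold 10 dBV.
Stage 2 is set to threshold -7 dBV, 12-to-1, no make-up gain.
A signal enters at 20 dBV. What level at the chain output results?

Stage 1: 20 dBV is 10 dB over 10 dBV; at 10:1 that becomes 1 dB over, giving 11 dBV.
Stage 2: overshoot 18 dB → 18/12 = 1.5 dB → -5.5 dBV.

-5.5 dBV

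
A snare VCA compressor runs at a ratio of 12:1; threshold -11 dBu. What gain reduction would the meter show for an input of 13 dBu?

The signal is 24 dB above threshold.
A 12:1 ratio leaves 2 dB of that excess.
So the signal is attenuated by 24 − 2 = 22 dB.

22 dB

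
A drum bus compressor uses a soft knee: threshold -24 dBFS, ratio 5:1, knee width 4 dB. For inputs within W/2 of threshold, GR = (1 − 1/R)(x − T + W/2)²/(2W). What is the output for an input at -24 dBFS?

-24.4 dBFS

x − T + W/2 = -24 − (-24) + 2 = 2.
GR = (1 − 1/5) × 2² / 8 = 0.8 × 4 / 8 = 0.4 dB.
Output = -24 − 0.4 = -24.4 dBFS.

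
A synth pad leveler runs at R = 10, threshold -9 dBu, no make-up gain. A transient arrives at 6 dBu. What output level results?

The input is 15 dB above the -9 dBu threshold.
At 10:1 the overshoot is divided by 10, leaving 1.5 dB above threshold.
Output = -9 + 1.5 = -7.5 dBu.

-7.5 dBu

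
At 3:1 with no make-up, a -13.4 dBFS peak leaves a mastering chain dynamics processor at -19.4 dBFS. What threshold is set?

-22.4 dBFS

Gain reduction = -13.4 − (-19.4) = 6 dB; output overshoot = GR / (R − 1) = 6 / 2 = 3 dB.
Threshold = output − output overshoot = -19.4 − 3 = -22.4 dBFS.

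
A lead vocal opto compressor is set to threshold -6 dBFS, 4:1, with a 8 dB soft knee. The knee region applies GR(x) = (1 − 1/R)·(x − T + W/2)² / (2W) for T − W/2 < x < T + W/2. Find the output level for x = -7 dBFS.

-7.421875 dBFS

x − T + W/2 = -7 − (-6) + 4 = 3.
GR = (1 − 1/4) × 3² / 16 = 0.75 × 9 / 16 = 0.421875 dB.
Output = -7 − 0.421875 = -7.421875 dBFS.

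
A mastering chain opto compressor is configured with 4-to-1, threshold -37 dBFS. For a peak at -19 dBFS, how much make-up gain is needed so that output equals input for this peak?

Without make-up, output = threshold + overshoot/4 = -37 + 4.5 = -32.5 dBFS.
Gap to target: 13.5 dB.

13.5 dB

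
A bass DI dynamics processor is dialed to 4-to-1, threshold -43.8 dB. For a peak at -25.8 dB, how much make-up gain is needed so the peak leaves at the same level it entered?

Without make-up, output = threshold + overshoot/4 = -43.8 + 4.5 = -39.3 dB.
Gap to target: 13.5 dB.

13.5 dB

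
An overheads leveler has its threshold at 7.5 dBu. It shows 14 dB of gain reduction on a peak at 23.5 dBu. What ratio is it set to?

Input overshoot = 23.5 − 7.5 = 16 dB.
Output overshoot = 16 − 14 = 2 dB.
Ratio = input overshoot / output overshoot = 16 / 2 = 8.

8:1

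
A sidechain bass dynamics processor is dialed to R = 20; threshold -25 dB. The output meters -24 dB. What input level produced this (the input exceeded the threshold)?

Post-compression overshoot = -24 − (-25) = 1 dB.
Input overshoot = R × output overshoot = 20 dB → input = -25 + 20 = -5 dB.

-5 dB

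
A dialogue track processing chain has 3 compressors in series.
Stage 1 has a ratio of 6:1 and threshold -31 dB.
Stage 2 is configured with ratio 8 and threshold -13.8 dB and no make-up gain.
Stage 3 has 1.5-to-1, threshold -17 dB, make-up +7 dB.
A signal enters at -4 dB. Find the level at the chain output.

Stage 1: -4 dB is 27 dB over -31 dB; at 6:1 that becomes 4.5 dB over, giving -26.5 dB.
Stage 2: -26.5 dB is at or below the -13.8 dB threshold — no compression; output -26.5 dB.
Stage 3: -26.5 dB ≤ -17 dB, so stage 3 doesn't engage; make-up brings it to -19.5 dB.

-19.5 dB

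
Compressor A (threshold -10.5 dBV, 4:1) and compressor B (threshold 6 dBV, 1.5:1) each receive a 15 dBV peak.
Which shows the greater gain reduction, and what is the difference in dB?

A: GR = 25.5 − 25.5/4 = 19.125 dB.
B: GR = 9 − 9/1.5 = 3 dB.
A reduces 16.125 dB more.

A, by 16.125 dB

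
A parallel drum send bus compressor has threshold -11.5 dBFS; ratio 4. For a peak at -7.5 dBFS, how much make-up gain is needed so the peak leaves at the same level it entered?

Overshoot 4 dB → 4/4 = 1 dB after compression, so the compressed level is -11.5 + 1 = -10.5 dBFS.
Make-up = target − compressed = -7.5 − (-10.5) = 3 dB.

3 dB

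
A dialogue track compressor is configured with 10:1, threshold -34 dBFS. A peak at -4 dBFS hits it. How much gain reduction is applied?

Overshoot = -4 − (-34) = 30 dB.
A 10:1 ratio leaves 3 dB of that excess.
GR = overshoot in − overshoot out = 30 − 3 = 27 dB.

27 dB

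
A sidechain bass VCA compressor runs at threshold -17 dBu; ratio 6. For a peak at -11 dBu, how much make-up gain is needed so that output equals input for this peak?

Overshoot 6 dB → 6/6 = 1 dB after compression, so the compressed level is -17 + 1 = -16 dBu.
Make-up = target − compressed = -11 − (-16) = 5 dB.

5 dB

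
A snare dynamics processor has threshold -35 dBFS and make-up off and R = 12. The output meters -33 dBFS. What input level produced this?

Post-compression overshoot = -33 − (-35) = 2 dB.
Before 12:1 compression the overshoot was 2 × 12 = 24 dB, so input = -35 + 24 = -11 dBFS.

-11 dBFS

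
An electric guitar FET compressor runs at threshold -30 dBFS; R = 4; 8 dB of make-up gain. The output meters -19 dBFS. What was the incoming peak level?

-18 dBFS

Before make-up, the level was -19 − 8 = -27 dBFS.
Post-compression overshoot = -27 − (-30) = 3 dB.
Input overshoot = R × output overshoot = 12 dB → input = -30 + 12 = -18 dBFS.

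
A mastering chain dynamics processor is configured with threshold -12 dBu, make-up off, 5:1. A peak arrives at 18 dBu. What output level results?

The input is 30 dB above the -12 dBu threshold.
5:1 compression reduces that to 30/5 = 6 dB over.
Output = -12 + 6 = -6 dBu.

-6 dBu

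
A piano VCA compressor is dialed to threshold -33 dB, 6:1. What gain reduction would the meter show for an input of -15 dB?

Overshoot = -15 − (-33) = 18 dB.
After 6:1 compression the overshoot becomes 18/6 = 3 dB.
GR = overshoot in − overshoot out = 18 − 3 = 15 dB.

15 dB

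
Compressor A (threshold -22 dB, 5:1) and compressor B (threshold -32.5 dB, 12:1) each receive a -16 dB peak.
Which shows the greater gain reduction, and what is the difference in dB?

B, by 10.325 dB

A: GR = 6 − 6/5 = 4.8 dB.
B: GR = 16.5 − 16.5/12 = 15.125 dB.
B reduces 10.325 dB more.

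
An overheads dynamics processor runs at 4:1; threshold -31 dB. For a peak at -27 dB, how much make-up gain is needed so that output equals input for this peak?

The peak compresses to -31 + 4/4 = -30 dB.
To reach -27 dB requires -27 − (-30) = 3 dB of make-up.

3 dB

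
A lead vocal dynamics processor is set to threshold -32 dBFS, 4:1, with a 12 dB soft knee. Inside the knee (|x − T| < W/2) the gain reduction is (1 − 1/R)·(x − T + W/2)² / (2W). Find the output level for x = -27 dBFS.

-30.78125 dBFS

x − T + W/2 = -27 − (-32) + 6 = 11.
GR = (1 − 1/4) × 11² / 24 = 0.75 × 121 / 24 = 3.78125 dB.
Output = -27 − 3.78125 = -30.78125 dBFS.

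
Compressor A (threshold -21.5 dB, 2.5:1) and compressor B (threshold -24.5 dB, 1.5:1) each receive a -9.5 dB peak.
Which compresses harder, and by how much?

A: 12 dB over, compressed to 4.8 dB over, so 7.2 dB of GR.
B: 15 dB over, compressed to 10 dB over, so 5 dB of GR.
A reduces 2.2 dB more.

A, by 2.2 dB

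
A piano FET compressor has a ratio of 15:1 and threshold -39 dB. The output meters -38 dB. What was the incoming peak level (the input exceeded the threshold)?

The compressed level sits -38 − (-39) = 1 dB over threshold.
Before 15:1 compression the overshoot was 1 × 15 = 15 dB, so input = -39 + 15 = -24 dB.

-24 dB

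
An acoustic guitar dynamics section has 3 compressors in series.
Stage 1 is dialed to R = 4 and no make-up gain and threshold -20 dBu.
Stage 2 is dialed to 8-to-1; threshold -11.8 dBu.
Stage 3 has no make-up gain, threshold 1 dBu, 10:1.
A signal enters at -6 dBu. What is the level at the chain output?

Stage 1: 14 dB above -20 dBu, reduced 4:1 to 3.5 dB above → -16.5 dBu.
Stage 2: -16.5 dBu is at or below the -11.8 dBu threshold — no compression; output -16.5 dBu.
Stage 3: -16.5 dBu is at or below the 1 dBu threshold — no compression; output -16.5 dBu.

-16.5 dBu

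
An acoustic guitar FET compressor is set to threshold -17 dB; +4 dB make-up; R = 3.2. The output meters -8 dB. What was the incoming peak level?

-1 dB

Stripping the +4 dB make-up gives -12 dB at the gain stage.
The compressed level sits -12 − (-17) = 5 dB over threshold.
Before 3.2:1 compression the overshoot was 5 × 3.2 = 16 dB, so input = -17 + 16 = -1 dB.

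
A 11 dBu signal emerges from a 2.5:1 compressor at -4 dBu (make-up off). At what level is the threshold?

-14 dBu

Gain reduction = 11 − (-4) = 15 dB; output overshoot = GR / (R − 1) = 15 / 1.5 = 10 dB.
Threshold = output − output overshoot = -4 − 10 = -14 dBu.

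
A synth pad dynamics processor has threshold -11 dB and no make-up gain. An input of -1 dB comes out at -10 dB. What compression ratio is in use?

10:1

Input overshoot = -1 − (-11) = 10 dB; output overshoot = -10 − (-11) = 1 dB.
Ratio = 10 / 1 = 10.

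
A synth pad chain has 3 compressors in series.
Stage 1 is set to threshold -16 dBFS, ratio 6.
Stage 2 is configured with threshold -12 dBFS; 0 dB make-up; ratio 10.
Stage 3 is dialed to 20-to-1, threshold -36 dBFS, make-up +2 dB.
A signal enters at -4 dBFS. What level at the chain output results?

Stage 1: overshoot 12 dB → 12/6 = 2 dB → -14 dBFS.
Stage 2: below threshold (-14 ≤ -12); passes unchanged; output -14 dBFS.
Stage 3: overshoot 22 dB → 22/20 = 1.1 dB → -34.9 dBFS; +2 dB make-up → -32.9 dBFS.

-32.9 dBFS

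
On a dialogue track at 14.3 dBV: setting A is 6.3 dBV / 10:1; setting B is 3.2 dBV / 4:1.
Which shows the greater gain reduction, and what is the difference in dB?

A: GR = 8 − 8/10 = 7.2 dB.
B: GR = 11.1 − 11.1/4 = 8.325 dB.
B applies 1.125 dB more gain reduction.

B, by 1.125 dB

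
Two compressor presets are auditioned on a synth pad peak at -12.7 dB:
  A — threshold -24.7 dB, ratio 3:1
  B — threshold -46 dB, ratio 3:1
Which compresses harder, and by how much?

B, by 14.2 dB

A: overshoot 12 dB → output overshoot 4 dB → GR 8 dB.
B: overshoot 33.3 dB → output overshoot 11.1 dB → GR 22.2 dB.
Difference: 14.2 dB in favour of B.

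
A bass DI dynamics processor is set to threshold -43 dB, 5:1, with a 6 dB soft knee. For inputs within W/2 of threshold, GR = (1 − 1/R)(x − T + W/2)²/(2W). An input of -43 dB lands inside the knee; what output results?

-43.6 dB

x − T + W/2 = -43 − (-43) + 3 = 3.
GR = (1 − 1/5) × 3² / 12 = 0.8 × 9 / 12 = 0.6 dB.
Output = -43 − 0.6 = -43.6 dB.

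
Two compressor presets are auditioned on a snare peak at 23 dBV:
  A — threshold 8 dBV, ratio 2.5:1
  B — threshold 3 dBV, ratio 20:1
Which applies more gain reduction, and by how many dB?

B, by 10 dB

A: overshoot 15 dB → output overshoot 6 dB → GR 9 dB.
B: overshoot 20 dB → output overshoot 1 dB → GR 19 dB.
Difference: 10 dB in favour of B.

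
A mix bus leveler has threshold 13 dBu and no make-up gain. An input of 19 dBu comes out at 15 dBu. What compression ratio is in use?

3:1

Input overshoot = 19 − 13 = 6 dB; output overshoot = 15 − 13 = 2 dB.
Ratio = 6 / 2 = 3.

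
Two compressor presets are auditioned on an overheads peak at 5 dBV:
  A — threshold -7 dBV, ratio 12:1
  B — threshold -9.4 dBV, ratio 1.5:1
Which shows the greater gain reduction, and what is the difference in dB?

A: GR = 12 − 12/12 = 11 dB.
B: GR = 14.4 − 14.4/1.5 = 4.8 dB.
A reduces 6.2 dB more.

A, by 6.2 dB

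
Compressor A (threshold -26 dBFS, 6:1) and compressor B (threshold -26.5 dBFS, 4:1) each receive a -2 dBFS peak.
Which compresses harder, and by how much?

A: overshoot 24 dB → output overshoot 4 dB → GR 20 dB.
B: overshoot 24.5 dB → output overshoot 6.125 dB → GR 18.375 dB.
A reduces 1.625 dB more.

A, by 1.625 dB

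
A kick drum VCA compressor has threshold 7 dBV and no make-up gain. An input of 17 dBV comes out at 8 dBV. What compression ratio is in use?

Input overshoot = 17 − 7 = 10 dB; output overshoot = 8 − 7 = 1 dB.
Ratio = 10 / 1 = 10.

10:1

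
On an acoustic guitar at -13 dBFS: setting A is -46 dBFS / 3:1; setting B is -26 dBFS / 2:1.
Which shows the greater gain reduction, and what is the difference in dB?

A, by 15.5 dB

A: GR = 33 − 33/3 = 22 dB.
B: GR = 13 − 13/2 = 6.5 dB.
A reduces 15.5 dB more.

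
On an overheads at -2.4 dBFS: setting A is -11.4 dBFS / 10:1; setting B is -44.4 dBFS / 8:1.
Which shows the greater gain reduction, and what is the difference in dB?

A: GR = 9 − 9/10 = 8.1 dB.
B: GR = 42 − 42/8 = 36.75 dB.
B reduces 28.65 dB more.

B, by 28.65 dB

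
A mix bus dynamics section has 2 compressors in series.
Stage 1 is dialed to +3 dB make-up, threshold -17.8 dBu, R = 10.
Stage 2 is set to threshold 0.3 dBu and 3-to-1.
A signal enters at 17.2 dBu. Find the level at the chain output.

Stage 1: 35 dB above -17.8 dBu, reduced 10:1 to 3.5 dB above → -14.3 dBu; +3 dB make-up → -11.3 dBu.
Stage 2: -11.3 dBu ≤ 0.3 dBu, so stage 2 doesn't engage; output -11.3 dBu.

-11.3 dBu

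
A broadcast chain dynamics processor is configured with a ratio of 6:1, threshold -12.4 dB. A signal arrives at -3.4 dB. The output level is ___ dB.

The input is 9 dB above the -12.4 dB threshold.
The 9 dB excess becomes 1.5 dB after 6:1 reduction.
That puts the output at -10.9 dB.

-10.9 dB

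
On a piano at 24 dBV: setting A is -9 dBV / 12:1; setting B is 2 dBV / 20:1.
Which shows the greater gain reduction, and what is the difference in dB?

A: 33 dB over, compressed to 2.75 dB over, so 30.25 dB of GR.
B: 22 dB over, compressed to 1.1 dB over, so 20.9 dB of GR.
A reduces 9.35 dB more.

A, by 9.35 dB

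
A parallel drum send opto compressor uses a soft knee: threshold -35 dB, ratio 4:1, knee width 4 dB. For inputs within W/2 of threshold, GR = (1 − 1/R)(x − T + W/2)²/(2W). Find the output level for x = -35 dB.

-35.375 dB

x − T + W/2 = -35 − (-35) + 2 = 2.
GR = (1 − 1/4) × 2² / 8 = 0.75 × 4 / 8 = 0.375 dB.
Output = -35 − 0.375 = -35.375 dB.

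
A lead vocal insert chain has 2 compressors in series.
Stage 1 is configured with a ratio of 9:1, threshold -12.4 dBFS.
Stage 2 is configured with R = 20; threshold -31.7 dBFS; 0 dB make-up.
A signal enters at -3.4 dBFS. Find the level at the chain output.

Stage 1: 9 dB above -12.4 dBFS, reduced 9:1 to 1 dB above → -11.4 dBFS.
Stage 2: -11.4 dBFS is 20.3 dB over -31.7 dBFS; at 20:1 that becomes 1.015 dB over, giving -30.685 dBFS.

-30.685 dBFS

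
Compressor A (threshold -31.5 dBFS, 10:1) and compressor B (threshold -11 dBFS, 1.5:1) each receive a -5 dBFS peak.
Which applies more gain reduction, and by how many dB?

A: overshoot 26.5 dB → output overshoot 2.65 dB → GR 23.85 dB.
B: overshoot 6 dB → output overshoot 4 dB → GR 2 dB.
A applies 21.85 dB more gain reduction.

A, by 21.85 dB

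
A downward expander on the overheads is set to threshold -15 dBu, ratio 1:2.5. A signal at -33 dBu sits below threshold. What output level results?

-60 dBu

Below threshold, a 1:2.5 expander applies gain = (2.5−1)×(T − x) of attenuation.
(2.5−1) × 18 = 27 dB, so output = -33 − 27 = -60 dBu.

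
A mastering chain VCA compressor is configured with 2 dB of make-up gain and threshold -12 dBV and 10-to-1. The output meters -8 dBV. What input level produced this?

8 dBV

Before make-up, the level was -8 − 2 = -10 dBV.
The compressed level sits -10 − (-12) = 2 dB over threshold.
Input overshoot = R × output overshoot = 20 dB → input = -12 + 20 = 8 dBV.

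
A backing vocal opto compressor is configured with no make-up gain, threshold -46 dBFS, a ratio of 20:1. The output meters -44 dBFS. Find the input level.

-6 dBFS

Post-compression overshoot = -44 − (-46) = 2 dB.
Undo the ratio: input overshoot = 2 × 20 = 40 dB, giving input = -6 dBFS.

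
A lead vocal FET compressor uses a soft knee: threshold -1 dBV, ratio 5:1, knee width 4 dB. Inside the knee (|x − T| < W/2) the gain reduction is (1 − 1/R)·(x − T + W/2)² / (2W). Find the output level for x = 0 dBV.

-0.9 dBV

x − T + W/2 = 0 − (-1) + 2 = 3.
GR = (1 − 1/5) × 3² / 8 = 0.8 × 9 / 8 = 0.9 dB.
Output = 0 − 0.9 = -0.9 dBV.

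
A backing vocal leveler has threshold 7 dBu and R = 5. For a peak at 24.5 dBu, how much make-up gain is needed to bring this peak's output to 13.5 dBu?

3 dB

Without make-up, output = threshold + overshoot/5 = 7 + 3.5 = 10.5 dBu.
Gap to target: 3 dB.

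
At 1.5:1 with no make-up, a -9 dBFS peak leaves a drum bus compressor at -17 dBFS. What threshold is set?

Gain reduction = -9 − (-17) = 8 dB; output overshoot = GR / (R − 1) = 8 / 0.5 = 16 dB.
Threshold = output − output overshoot = -17 − 16 = -33 dBFS.

-33 dBFS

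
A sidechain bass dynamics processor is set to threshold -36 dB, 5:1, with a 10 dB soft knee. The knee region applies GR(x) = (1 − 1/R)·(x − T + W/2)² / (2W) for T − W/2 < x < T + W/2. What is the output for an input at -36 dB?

x − T + W/2 = -36 − (-36) + 5 = 5.
GR = (1 − 1/5) × 5² / 20 = 0.8 × 25 / 20 = 1 dB.
Output = -36 − 1 = -37 dB.

-37 dB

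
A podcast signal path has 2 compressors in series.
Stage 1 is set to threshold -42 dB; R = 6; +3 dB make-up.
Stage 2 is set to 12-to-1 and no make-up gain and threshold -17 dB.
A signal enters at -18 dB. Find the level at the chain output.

Stage 1: 24 dB above -42 dB, reduced 6:1 to 4 dB above → -38 dB; +3 dB make-up → -35 dB.
Stage 2: -35 dB ≤ -17 dB, so stage 2 doesn't engage; output -35 dB.

-35 dB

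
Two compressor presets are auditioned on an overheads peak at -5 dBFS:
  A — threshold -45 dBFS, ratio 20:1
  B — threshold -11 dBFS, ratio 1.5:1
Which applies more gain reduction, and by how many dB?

A: 40 dB over, compressed to 2 dB over, so 38 dB of GR.
B: 6 dB over, compressed to 4 dB over, so 2 dB of GR.
A applies 36 dB more gain reduction.

A, by 36 dB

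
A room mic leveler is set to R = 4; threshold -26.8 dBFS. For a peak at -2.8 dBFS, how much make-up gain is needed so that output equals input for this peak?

18 dB

Overshoot 24 dB → 24/4 = 6 dB after compression, so the compressed level is -26.8 + 6 = -20.8 dBFS.
Make-up = target − compressed = -2.8 − (-20.8) = 18 dB.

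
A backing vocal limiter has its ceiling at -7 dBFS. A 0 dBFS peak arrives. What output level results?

-7 dBFS

A brickwall limiter is an ∞:1 compressor: any input above the ceiling is clamped to -7 dBFS.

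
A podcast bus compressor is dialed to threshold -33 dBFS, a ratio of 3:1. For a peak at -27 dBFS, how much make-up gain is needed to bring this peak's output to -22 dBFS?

Overshoot 6 dB → 6/3 = 2 dB after compression, so the compressed level is -33 + 2 = -31 dBFS.
Make-up = target − compressed = -22 − (-31) = 9 dB.

9 dB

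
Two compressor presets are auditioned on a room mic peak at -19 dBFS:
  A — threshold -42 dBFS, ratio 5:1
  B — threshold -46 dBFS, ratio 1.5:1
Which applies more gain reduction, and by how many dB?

A: 23 dB over, compressed to 4.6 dB over, so 18.4 dB of GR.
B: 27 dB over, compressed to 18 dB over, so 9 dB of GR.
Difference: 9.4 dB in favour of A.

A, by 9.4 dB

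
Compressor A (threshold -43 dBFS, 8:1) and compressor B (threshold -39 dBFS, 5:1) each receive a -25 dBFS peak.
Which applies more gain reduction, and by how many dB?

A: overshoot 18 dB → output overshoot 2.25 dB → GR 15.75 dB.
B: overshoot 14 dB → output overshoot 2.8 dB → GR 11.2 dB.
A reduces 4.55 dB more.

A, by 4.55 dB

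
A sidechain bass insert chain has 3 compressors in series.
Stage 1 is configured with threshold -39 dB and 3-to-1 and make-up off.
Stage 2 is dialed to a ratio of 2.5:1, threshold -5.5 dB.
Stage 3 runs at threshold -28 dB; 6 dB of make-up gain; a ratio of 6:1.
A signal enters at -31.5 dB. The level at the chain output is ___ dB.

Stage 1: overshoot 7.5 dB → 7.5/3 = 2.5 dB → -36.5 dB.
Stage 2: below threshold (-36.5 ≤ -5.5); passes unchanged; output -36.5 dB.
Stage 3: -36.5 dB is at or below the -28 dB threshold — no compression; make-up brings it to -30.5 dB.

-30.5 dB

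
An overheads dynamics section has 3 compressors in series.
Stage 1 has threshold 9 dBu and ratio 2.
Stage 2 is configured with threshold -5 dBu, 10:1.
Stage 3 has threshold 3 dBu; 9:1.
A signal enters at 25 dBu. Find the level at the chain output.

-2.8 dBu

Stage 1: overshoot 16 dB → 16/2 = 8 dB → 17 dBu.
Stage 2: 17 dBu is 22 dB over -5 dBu; at 10:1 that becomes 2.2 dB over, giving -2.8 dBu.
Stage 3: -2.8 dBu is at or below the 3 dBu threshold — no compression; output -2.8 dBu.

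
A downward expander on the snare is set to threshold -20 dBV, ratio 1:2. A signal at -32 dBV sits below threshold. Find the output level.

Undershoot = (-20) − (-32) = 12 dB.
At 1:2, that expands to 24 dB under threshold.
Output = -20 − 24 = -44 dBV.

-44 dBV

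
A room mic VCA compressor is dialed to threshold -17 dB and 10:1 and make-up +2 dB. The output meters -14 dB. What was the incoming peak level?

-7 dB

Stripping the +2 dB make-up gives -16 dB at the gain stage.
Post-compression overshoot = -16 − (-17) = 1 dB.
Input overshoot = R × output overshoot = 10 dB → input = -17 + 10 = -7 dB.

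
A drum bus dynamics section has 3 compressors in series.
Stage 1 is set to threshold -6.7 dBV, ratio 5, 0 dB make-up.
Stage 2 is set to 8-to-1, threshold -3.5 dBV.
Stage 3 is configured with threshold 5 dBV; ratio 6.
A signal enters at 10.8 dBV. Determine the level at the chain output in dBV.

Stage 1: 17.5 dB above -6.7 dBV, reduced 5:1 to 3.5 dB above → -3.2 dBV.
Stage 2: overshoot 0.3 dB → 0.3/8 = 0.0375 dB → -3.4625 dBV.
Stage 3: -3.4625 dBV is at or below the 5 dBV threshold — no compression; output -3.4625 dBV.

-3.4625 dBV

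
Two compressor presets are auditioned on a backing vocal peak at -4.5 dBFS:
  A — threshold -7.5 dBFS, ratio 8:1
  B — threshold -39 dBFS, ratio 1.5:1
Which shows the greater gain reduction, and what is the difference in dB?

B, by 8.875 dB

A: GR = 3 − 3/8 = 2.625 dB.
B: GR = 34.5 − 34.5/1.5 = 11.5 dB.
B reduces 8.875 dB more.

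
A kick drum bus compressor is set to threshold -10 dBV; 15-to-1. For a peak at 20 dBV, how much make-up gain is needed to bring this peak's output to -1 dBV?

7 dB

Without make-up, output = threshold + overshoot/15 = -10 + 2 = -8 dBV.
Gap to target: 7 dB.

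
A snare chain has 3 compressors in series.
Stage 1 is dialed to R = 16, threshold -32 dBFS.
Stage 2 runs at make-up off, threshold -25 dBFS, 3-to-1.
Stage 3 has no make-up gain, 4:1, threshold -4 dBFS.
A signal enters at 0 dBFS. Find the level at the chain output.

Stage 1: 32 dB above -32 dBFS, reduced 16:1 to 2 dB above → -30 dBFS.
Stage 2: below threshold (-30 ≤ -25); passes unchanged; output -30 dBFS.
Stage 3: -30 dBFS is at or below the -4 dBFS threshold — no compression; output -30 dBFS.

-30 dBFS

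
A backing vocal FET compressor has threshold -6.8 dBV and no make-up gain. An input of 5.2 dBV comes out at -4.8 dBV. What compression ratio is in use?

6:1

Input overshoot = 5.2 − (-6.8) = 12 dB; output overshoot = -4.8 − (-6.8) = 2 dB.
Ratio = 12 / 2 = 6.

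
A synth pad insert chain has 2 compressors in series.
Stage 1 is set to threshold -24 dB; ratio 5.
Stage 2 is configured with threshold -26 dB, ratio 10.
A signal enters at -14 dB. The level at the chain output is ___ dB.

Stage 1: 10 dB above -24 dB, reduced 5:1 to 2 dB above → -22 dB.
Stage 2: overshoot 4 dB → 4/10 = 0.4 dB → -25.6 dB.

-25.6 dB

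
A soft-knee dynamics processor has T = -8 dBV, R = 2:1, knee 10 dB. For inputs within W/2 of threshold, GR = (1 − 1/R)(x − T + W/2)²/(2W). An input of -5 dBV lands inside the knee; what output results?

-6.6 dBV

x − T + W/2 = -5 − (-8) + 5 = 8.
GR = (1 − 1/2) × 8² / 20 = 0.5 × 64 / 20 = 1.6 dB.
Output = -5 − 1.6 = -6.6 dBV.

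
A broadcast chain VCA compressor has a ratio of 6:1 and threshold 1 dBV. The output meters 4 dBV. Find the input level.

That's 3 dB above the 1 dBV threshold.
Input overshoot = R × output overshoot = 18 dB → input = 1 + 18 = 19 dBV.

19 dBV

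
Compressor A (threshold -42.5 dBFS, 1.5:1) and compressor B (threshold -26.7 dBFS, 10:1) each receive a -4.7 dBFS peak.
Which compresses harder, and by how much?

A: GR = 37.8 − 37.8/1.5 = 12.6 dB.
B: GR = 22 − 22/10 = 19.8 dB.
Difference: 7.2 dB in favour of B.

B, by 7.2 dB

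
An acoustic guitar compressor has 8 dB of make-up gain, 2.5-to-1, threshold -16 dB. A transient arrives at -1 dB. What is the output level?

-1 dB sits 15 dB over threshold.
The 15 dB excess becomes 6 dB after 2.5:1 reduction.
Output = -16 + 6 = -10 dB; make-up adds 8 dB, giving -2 dB.

-2 dB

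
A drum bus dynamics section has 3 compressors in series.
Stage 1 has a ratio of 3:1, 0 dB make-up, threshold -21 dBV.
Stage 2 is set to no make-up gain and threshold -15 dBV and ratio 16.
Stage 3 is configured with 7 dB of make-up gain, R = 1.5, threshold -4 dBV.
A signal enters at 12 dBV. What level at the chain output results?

-7.6875 dBV

Stage 1: 12 dBV is 33 dB over -21 dBV; at 3:1 that becomes 11 dB over, giving -10 dBV.
Stage 2: 5 dB above -15 dBV, reduced 16:1 to 0.3125 dB above → -14.6875 dBV.
Stage 3: -14.6875 dBV ≤ -4 dBV, so stage 3 doesn't engage; make-up brings it to -7.6875 dBV.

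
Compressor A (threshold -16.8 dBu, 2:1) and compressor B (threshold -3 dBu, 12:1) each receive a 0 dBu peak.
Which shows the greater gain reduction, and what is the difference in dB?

A: 16.8 dB over, compressed to 8.4 dB over, so 8.4 dB of GR.
B: 3 dB over, compressed to 0.25 dB over, so 2.75 dB of GR.
A applies 5.65 dB more gain reduction.

A, by 5.65 dB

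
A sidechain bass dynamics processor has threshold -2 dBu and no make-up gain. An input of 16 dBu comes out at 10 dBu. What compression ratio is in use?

Input overshoot = 16 − (-2) = 18 dB; output overshoot = 10 − (-2) = 12 dB.
Ratio = 18 / 12 = 1.5.

1.5:1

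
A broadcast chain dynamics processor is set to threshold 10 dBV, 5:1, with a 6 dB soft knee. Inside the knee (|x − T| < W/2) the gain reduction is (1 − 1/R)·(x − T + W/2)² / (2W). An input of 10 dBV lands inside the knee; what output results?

9.4 dBV

x − T + W/2 = 10 − 10 + 3 = 3.
GR = (1 − 1/5) × 3² / 12 = 0.8 × 9 / 12 = 0.6 dB.
Output = 10 − 0.6 = 9.4 dBV.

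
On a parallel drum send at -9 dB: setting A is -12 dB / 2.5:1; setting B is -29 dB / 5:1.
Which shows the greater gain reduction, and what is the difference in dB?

B, by 14.2 dB

A: GR = 3 − 3/2.5 = 1.8 dB.
B: GR = 20 − 20/5 = 16 dB.
B applies 14.2 dB more gain reduction.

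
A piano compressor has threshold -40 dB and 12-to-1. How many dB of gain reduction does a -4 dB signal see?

The signal is 36 dB above threshold.
At 12:1, output sits 36/12 = 3 dB above threshold.
Gain reduction = 36 − 3 = 33 dB.

33 dB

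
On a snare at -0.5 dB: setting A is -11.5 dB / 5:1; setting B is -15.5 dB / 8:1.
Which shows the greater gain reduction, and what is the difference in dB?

B, by 4.325 dB

A: 11 dB over, compressed to 2.2 dB over, so 8.8 dB of GR.
B: 15 dB over, compressed to 1.875 dB over, so 13.125 dB of GR.
B reduces 4.325 dB more.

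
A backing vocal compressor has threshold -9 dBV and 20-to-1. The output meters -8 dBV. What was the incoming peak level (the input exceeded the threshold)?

11 dBV

Post-compression overshoot = -8 − (-9) = 1 dB.
Before 20:1 compression the overshoot was 1 × 20 = 20 dB, so input = -9 + 20 = 11 dBV.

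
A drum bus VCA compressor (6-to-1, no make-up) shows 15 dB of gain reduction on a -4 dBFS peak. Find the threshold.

Gain reduction = -4 − (-19) = 15 dB; output overshoot = GR / (R − 1) = 15 / 5 = 3 dB.
Threshold = output − output overshoot = -19 − 3 = -22 dBFS.

-22 dBFS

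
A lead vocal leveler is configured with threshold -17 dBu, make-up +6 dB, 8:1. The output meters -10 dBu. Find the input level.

Stripping the +6 dB make-up gives -16 dBu at the gain stage.
Post-compression overshoot = -16 − (-17) = 1 dB.
Input overshoot = R × output overshoot = 8 dB → input = -17 + 8 = -9 dBu.

-9 dBu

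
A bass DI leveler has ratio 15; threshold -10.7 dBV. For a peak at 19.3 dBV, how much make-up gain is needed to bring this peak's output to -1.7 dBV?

Without make-up, output = threshold + overshoot/15 = -10.7 + 2 = -8.7 dBV.
Gap to target: 7 dB.

7 dB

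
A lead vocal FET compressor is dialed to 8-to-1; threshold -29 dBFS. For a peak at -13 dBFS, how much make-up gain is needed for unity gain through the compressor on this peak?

Without make-up, output = threshold + overshoot/8 = -29 + 2 = -27 dBFS.
Gap to target: 14 dB.

14 dB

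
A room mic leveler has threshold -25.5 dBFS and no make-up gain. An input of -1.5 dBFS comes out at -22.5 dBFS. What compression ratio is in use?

8:1

Input overshoot = -1.5 − (-25.5) = 24 dB; output overshoot = -22.5 − (-25.5) = 3 dB.
Ratio = 24 / 3 = 8.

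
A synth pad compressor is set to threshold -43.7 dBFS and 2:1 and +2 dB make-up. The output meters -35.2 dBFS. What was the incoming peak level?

Remove make-up: -35.2 − 2 = -37.2 dBFS.
Post-compression overshoot = -37.2 − (-43.7) = 6.5 dB.
Before 2:1 compression the overshoot was 6.5 × 2 = 13 dB, so input = -43.7 + 13 = -30.7 dBFS.

-30.7 dBFS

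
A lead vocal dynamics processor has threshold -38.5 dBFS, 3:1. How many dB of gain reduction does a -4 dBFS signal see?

Overshoot = -4 − (-38.5) = 34.5 dB.
A 3:1 ratio leaves 11.5 dB of that excess.
GR = overshoot in − overshoot out = 34.5 − 11.5 = 23 dB.

23 dB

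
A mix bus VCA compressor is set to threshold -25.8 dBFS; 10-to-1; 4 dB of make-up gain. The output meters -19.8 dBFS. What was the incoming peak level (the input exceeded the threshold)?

Stripping the +4 dB make-up gives -23.8 dBFS at the gain stage.
That's 2 dB above the -25.8 dBFS threshold.
Undo the ratio: input overshoot = 2 × 10 = 20 dB, giving input = -5.8 dBFS.

-5.8 dBFS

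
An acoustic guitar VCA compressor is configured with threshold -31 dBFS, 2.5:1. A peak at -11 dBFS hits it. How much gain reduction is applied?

12 dB

The signal is 20 dB above threshold.
After 2.5:1 compression the overshoot becomes 20/2.5 = 8 dB.
So the signal is attenuated by 20 − 8 = 12 dB.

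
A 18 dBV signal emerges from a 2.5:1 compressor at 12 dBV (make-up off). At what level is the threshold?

Let T be the threshold. Output overshoot = (input overshoot)/R, so 12 − T = (18 − T)/2.5.
2.5·(12 − T) = 18 − T → 1.5·T = 30 − 18 = 12.
T = 12/1.5 = 8 dBV.

8 dBV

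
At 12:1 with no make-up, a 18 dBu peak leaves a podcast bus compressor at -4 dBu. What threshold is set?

-6 dBu

Gain reduction = 18 − (-4) = 22 dB; output overshoot = GR / (R − 1) = 22 / 11 = 2 dB.
Threshold = output − output overshoot = -4 − 2 = -6 dBu.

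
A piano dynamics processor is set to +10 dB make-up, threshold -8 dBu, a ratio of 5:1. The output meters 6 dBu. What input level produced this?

12 dBu

Stripping the +10 dB make-up gives -4 dBu at the gain stage.
That's 4 dB above the -8 dBu threshold.
Before 5:1 compression the overshoot was 4 × 5 = 20 dB, so input = -8 + 20 = 12 dBu.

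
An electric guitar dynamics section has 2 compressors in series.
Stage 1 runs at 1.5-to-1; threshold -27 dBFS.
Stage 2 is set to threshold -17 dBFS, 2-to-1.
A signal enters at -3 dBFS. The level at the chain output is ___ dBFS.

-14 dBFS

Stage 1: -3 dBFS is 24 dB over -27 dBFS; at 1.5:1 that becomes 16 dB over, giving -11 dBFS.
Stage 2: 6 dB above -17 dBFS, reduced 2:1 to 3 dB above → -14 dBFS.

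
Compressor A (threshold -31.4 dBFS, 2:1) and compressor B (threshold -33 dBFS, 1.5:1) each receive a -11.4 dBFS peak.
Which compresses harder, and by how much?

A, by 2.8 dB

A: overshoot 20 dB → output overshoot 10 dB → GR 10 dB.
B: overshoot 21.6 dB → output overshoot 14.4 dB → GR 7.2 dB.
A reduces 2.8 dB more.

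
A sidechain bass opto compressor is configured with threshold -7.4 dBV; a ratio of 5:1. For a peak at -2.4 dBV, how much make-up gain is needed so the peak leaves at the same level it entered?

4 dB

Overshoot 5 dB → 5/5 = 1 dB after compression, so the compressed level is -7.4 + 1 = -6.4 dBV.
Make-up = target − compressed = -2.4 − (-6.4) = 4 dB.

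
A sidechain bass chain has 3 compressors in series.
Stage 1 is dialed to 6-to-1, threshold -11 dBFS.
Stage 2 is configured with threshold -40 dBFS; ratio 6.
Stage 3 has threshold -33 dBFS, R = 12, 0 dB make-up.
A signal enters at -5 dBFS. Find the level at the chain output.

Stage 1: -5 dBFS is 6 dB over -11 dBFS; at 6:1 that becomes 1 dB over, giving -10 dBFS.
Stage 2: -10 dBFS is 30 dB over -40 dBFS; at 6:1 that becomes 5 dB over, giving -35 dBFS.
Stage 3: -35 dBFS ≤ -33 dBFS, so stage 3 doesn't engage; output -35 dBFS.

-35 dBFS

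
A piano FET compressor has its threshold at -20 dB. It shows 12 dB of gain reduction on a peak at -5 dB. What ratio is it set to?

5:1

Input overshoot = -5 − (-20) = 15 dB.
Output overshoot = 15 − 12 = 3 dB.
Ratio = input overshoot / output overshoot = 15 / 3 = 5.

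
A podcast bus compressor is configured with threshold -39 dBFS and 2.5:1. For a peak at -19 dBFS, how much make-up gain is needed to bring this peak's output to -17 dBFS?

Overshoot 20 dB → 20/2.5 = 8 dB after compression, so the compressed level is -39 + 8 = -31 dBFS.
Make-up = target − compressed = -17 − (-31) = 14 dB.

14 dB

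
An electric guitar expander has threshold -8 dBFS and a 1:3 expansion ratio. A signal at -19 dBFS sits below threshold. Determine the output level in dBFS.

Undershoot = (-8) − (-19) = 11 dB.
At 1:3, that expands to 33 dB under threshold.
Output = -8 − 33 = -41 dBFS.

-41 dBFS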